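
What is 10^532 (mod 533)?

510

10^1 ≡ 10 (mod 533)
10^2 ≡ 10^2 = 100 ≡ 100 (mod 533)
10^4 ≡ 100^2 = 10000 ≡ 406 (mod 533)
10^8 ≡ 406^2 = 164836 ≡ 139 (mod 533)
10^16 ≡ 139^2 = 19321 ≡ 133 (mod 533)
10^32 ≡ 133^2 = 17689 ≡ 100 (mod 533)
10^64 ≡ 100^2 = 10000 ≡ 406 (mod 533)
10^128 ≡ 406^2 = 164836 ≡ 139 (mod 533)
10^256 ≡ 139^2 = 19321 ≡ 133 (mod 533)
10^512 ≡ 133^2 = 17689 ≡ 100 (mod 533)
532 = 512 + 16 + 4 in binary powers of 2.
So 10^532 ≡ 100 · 133 · 406 ≡ 510 (mod 533).
Since 510 ≠ 1, base 10 is a Fermat witness: 533 is composite.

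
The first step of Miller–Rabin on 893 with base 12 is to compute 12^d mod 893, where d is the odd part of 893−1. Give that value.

893 − 1 = 892 = 2^2 · 223, so d = 223.
12^1 ≡ 12 (mod 893)
12^2 ≡ 12^2 = 144 ≡ 144 (mod 893)
12^4 ≡ 144^2 = 20736 ≡ 197 (mod 893)
12^8 ≡ 197^2 = 38809 ≡ 410 (mod 893)
12^16 ≡ 410^2 = 168100 ≡ 216 (mod 893)
12^32 ≡ 216^2 = 46656 ≡ 220 (mod 893)
12^64 ≡ 220^2 = 48400 ≡ 178 (mod 893)
12^128 ≡ 178^2 = 31684 ≡ 429 (mod 893)
223 = 128 + 64 + 16 + 8 + 4 + 2 + 1 in binary powers of 2.
So 12^223 ≡ 429 · 178 · 216 · 410 · 197 · 144 · 12 ≡ 639 (mod 893).
Squaring chain: 639 → 220; never reaches −1, so base 12 is a Miller–Rabin witness that 893 is composite.

639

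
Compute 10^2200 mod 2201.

10^1 ≡ 10 (mod 2201)
10^2 ≡ 10^2 = 100 ≡ 100 (mod 2201)
10^4 ≡ 100^2 = 10000 ≡ 1196 (mod 2201)
10^8 ≡ 1196^2 = 1430416 ≡ 1967 (mod 2201)
10^16 ≡ 1967^2 = 3869089 ≡ 1932 (mod 2201)
10^32 ≡ 1932^2 = 3732624 ≡ 1929 (mod 2201)
10^64 ≡ 1929^2 = 3721041 ≡ 1351 (mod 2201)
10^128 ≡ 1351^2 = 1825201 ≡ 572 (mod 2201)
10^256 ≡ 572^2 = 327184 ≡ 1436 (mod 2201)
10^512 ≡ 1436^2 = 2062096 ≡ 1960 (mod 2201)
10^1024 ≡ 1960^2 = 3841600 ≡ 855 (mod 2201)
10^2048 ≡ 855^2 = 731025 ≡ 293 (mod 2201)
2200 = 2048 + 128 + 16 + 8 in binary powers of 2.
So 10^2200 ≡ 293 · 572 · 1932 · 1967 ≡ 1369 (mod 2201).
Since 1369 ≠ 1, base 10 is a Fermat witness: 2201 is composite.

1369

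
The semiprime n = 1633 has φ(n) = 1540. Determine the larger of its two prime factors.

φ(n) = (p−1)(q−1) = n − (p+q) + 1, so p + q = 1633 − 1540 + 1 = 94.
p and q are the roots of t² − 94t + 1633 = 0.
Discriminant: 94² − 4·1633 = 8836 − 6532 = 2304; √2304 = 48.
q = (94 − 48)/2 = 23, p = (94 + 48)/2 = 71.
Check: 23 · 71 = 1633.

71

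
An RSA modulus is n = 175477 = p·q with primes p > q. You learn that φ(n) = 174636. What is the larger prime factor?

φ(n) = (p−1)(q−1) = n − (p+q) + 1, so p + q = 175477 − 174636 + 1 = 842.
p and q are the roots of t² − 842t + 175477 = 0.
Discriminant: 842² − 4·175477 = 708964 − 701908 = 7056; √7056 = 84.
q = (842 − 84)/2 = 379, p = (842 + 84)/2 = 463.
Check: 379 · 463 = 175477.

463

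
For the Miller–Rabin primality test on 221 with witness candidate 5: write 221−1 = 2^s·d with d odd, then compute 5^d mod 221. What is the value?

112

221 − 1 = 220 = 2^2 · 55, so d = 55.
5^1 ≡ 5 (mod 221)
5^2 ≡ 5^2 = 25 ≡ 25 (mod 221)
5^4 ≡ 25^2 = 625 ≡ 183 (mod 221)
5^8 ≡ 183^2 = 33489 ≡ 118 (mod 221)
5^16 ≡ 118^2 = 13924 ≡ 1 (mod 221)
5^32 ≡ 1^2 = 1 ≡ 1 (mod 221)
55 = 32 + 16 + 4 + 2 + 1 in binary powers of 2.
So 5^55 ≡ 1 · 1 · 183 · 25 · 5 ≡ 112 (mod 221).
Squaring chain: 112 → 168; never reaches −1, so base 5 is a Miller–Rabin witness that 221 is composite.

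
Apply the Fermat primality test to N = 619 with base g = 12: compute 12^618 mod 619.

12^1 ≡ 12 (mod 619)
12^2 ≡ 12^2 = 144 ≡ 144 (mod 619)
12^4 ≡ 144^2 = 20736 ≡ 309 (mod 619)
12^8 ≡ 309^2 = 95481 ≡ 155 (mod 619)
12^16 ≡ 155^2 = 24025 ≡ 503 (mod 619)
12^32 ≡ 503^2 = 253009 ≡ 457 (mod 619)
12^64 ≡ 457^2 = 208849 ≡ 246 (mod 619)
12^128 ≡ 246^2 = 60516 ≡ 473 (mod 619)
12^256 ≡ 473^2 = 223729 ≡ 270 (mod 619)
12^512 ≡ 270^2 = 72900 ≡ 477 (mod 619)
618 = 512 + 64 + 32 + 8 + 2 in binary powers of 2.
So 12^618 ≡ 477 · 246 · 457 · 155 · 144 ≡ 1 (mod 619).
Since the result is 1, base 12 gives no evidence that 619 is composite.

1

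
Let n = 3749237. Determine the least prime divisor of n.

3749237 is odd.
Digit sum 35, not divisible by 3.
Ends in 7: not divisible by 5.
7: 3749237 = 7·535605 + 2
11: 3749237 = 11·340839 + 8
13: 3749237 = 13·288402 + 11
17: 3749237 = 17·220543 + 6
19: 3749237 = 19·197328 + 5
23: 3749237 = 23·163010 + 7
29: 3749237 = 29·129284 + 1
31: 3749237 = 31·120943 + 4
37: 3749237 = 37·101330 + 27
41: 3749237 = 41·91444 + 33
43: 3749237 = 43·87191 + 24
47: 3749237 = 47·79771

47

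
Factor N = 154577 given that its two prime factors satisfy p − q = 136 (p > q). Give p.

467

Since p = q + 136, we have 154577 = q(q + 136), so q² + 136q − 154577 = 0.
Discriminant: 136² + 4·154577 = 18496 + 618308 = 636804; √636804 = 798.
q = (−136 + 798)/2 = 331, and p = q + 136 = 467.
Check: 331 · 467 = 154577.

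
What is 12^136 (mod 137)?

1

12^1 ≡ 12 (mod 137)
12^2 ≡ 12^2 = 144 ≡ 7 (mod 137)
12^4 ≡ 7^2 = 49 ≡ 49 (mod 137)
12^8 ≡ 49^2 = 2401 ≡ 72 (mod 137)
12^16 ≡ 72^2 = 5184 ≡ 115 (mod 137)
12^32 ≡ 115^2 = 13225 ≡ 73 (mod 137)
12^64 ≡ 73^2 = 5329 ≡ 123 (mod 137)
12^128 ≡ 123^2 = 15129 ≡ 59 (mod 137)
136 = 128 + 8 in binary powers of 2.
So 12^136 ≡ 59 · 72 ≡ 1 (mod 137).
Since the result is 1, base 12 gives no evidence that 137 is composite.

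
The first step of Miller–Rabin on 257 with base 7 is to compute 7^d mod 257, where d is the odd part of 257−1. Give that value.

257 − 1 = 256 = 2^8 · 1, so d = 1.
7^1 ≡ 7 (mod 257)
1 = 1 in binary powers of 2.
So 7^1 ≡ 7 ≡ 7 (mod 257).
Squaring chain: 7 → 49 → 88 → 34 → 128 → 193 → 241 → 256; reaches −1, so base 7 does not prove 257 composite.

7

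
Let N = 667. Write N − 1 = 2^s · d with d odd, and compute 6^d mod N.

667 − 1 = 666 = 2^1 · 333, so d = 333.
6^1 ≡ 6 (mod 667)
6^2 ≡ 6^2 = 36 ≡ 36 (mod 667)
6^4 ≡ 36^2 = 1296 ≡ 629 (mod 667)
6^8 ≡ 629^2 = 395641 ≡ 110 (mod 667)
6^16 ≡ 110^2 = 12100 ≡ 94 (mod 667)
6^32 ≡ 94^2 = 8836 ≡ 165 (mod 667)
6^64 ≡ 165^2 = 27225 ≡ 545 (mod 667)
6^128 ≡ 545^2 = 297025 ≡ 210 (mod 667)
6^256 ≡ 210^2 = 44100 ≡ 78 (mod 667)
333 = 256 + 64 + 8 + 4 + 1 in binary powers of 2.
So 6^333 ≡ 78 · 545 · 110 · 629 · 6 ≡ 9 (mod 667).
Squaring chain: 9; never reaches −1, so base 6 is a Miller–Rabin witness that 667 is composite.

9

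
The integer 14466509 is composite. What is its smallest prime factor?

14466509 is odd.
Digit sum 35, not divisible by 3.
Ends in 9: not divisible by 5.
7: 14466509 = 7·2066644 + 1
11: 14466509 = 11·1315137 + 2
13: 14466509 = 13·1112808 + 5
17: 14466509 = 17·850971 + 2
19: 14466509 = 19·761395 + 4
23: 14466509 = 23·628978 + 15
29: 14466509 = 29·498845 + 4
31: 14466509 = 31·466661 + 18
37: 14466509 = 37·390986 + 27
41: 14466509 = 41·352841 + 28
43: 14466509 = 43·336430 + 19
47: 14466509 = 47·307798 + 3
53: 14466509 = 53·272953

53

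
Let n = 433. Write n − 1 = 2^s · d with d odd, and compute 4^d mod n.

433 − 1 = 432 = 2^4 · 27, so d = 27.
4^1 ≡ 4 (mod 433)
4^2 ≡ 4^2 = 16 ≡ 16 (mod 433)
4^4 ≡ 16^2 = 256 ≡ 256 (mod 433)
4^8 ≡ 256^2 = 65536 ≡ 153 (mod 433)
4^16 ≡ 153^2 = 23409 ≡ 27 (mod 433)
27 = 16 + 8 + 2 + 1 in binary powers of 2.
So 4^27 ≡ 27 · 153 · 16 · 4 ≡ 254 (mod 433).
Squaring chain: 254 → 432 → 1 → 1; reaches −1, so base 4 does not prove 433 composite.

254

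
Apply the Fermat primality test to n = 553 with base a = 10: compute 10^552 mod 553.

10^1 ≡ 10 (mod 553)
10^2 ≡ 10^2 = 100 ≡ 100 (mod 553)
10^4 ≡ 100^2 = 10000 ≡ 46 (mod 553)
10^8 ≡ 46^2 = 2116 ≡ 457 (mod 553)
10^16 ≡ 457^2 = 208849 ≡ 368 (mod 553)
10^32 ≡ 368^2 = 135424 ≡ 492 (mod 553)
10^64 ≡ 492^2 = 242064 ≡ 403 (mod 553)
10^128 ≡ 403^2 = 162409 ≡ 380 (mod 553)
10^256 ≡ 380^2 = 144400 ≡ 67 (mod 553)
10^512 ≡ 67^2 = 4489 ≡ 65 (mod 553)
552 = 512 + 32 + 8 in binary powers of 2.
So 10^552 ≡ 65 · 492 · 457 ≡ 176 (mod 553).
Since 176 ≠ 1, base 10 is a Fermat witness: 553 is composite.

176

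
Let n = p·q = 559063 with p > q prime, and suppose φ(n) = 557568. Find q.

727

φ(n) = (p−1)(q−1) = n − (p+q) + 1, so p + q = 559063 − 557568 + 1 = 1496.
p and q are the roots of t² − 1496t + 559063 = 0.
Discriminant: 1496² − 4·559063 = 2238016 − 2236252 = 1764; √1764 = 42.
q = (1496 − 42)/2 = 727, p = (1496 + 42)/2 = 769.
Check: 727 · 769 = 559063.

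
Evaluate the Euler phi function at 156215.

123552

Factor: 156215 = 5 · 157 · 199.
φ(156215) = (5−1) · (157−1) · (199−1) = 4 · 156 · 198 = 123552.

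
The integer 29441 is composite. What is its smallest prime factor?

59

29441 is odd.
Digit sum 20, not divisible by 3.
Ends in 1: not divisible by 5.
7: 29441 = 7·4205 + 6
11: 29441 = 11·2676 + 5
13: 29441 = 13·2264 + 9
17: 29441 = 17·1731 + 14
19: 29441 = 19·1549 + 10
23: 29441 = 23·1280 + 1
29: 29441 = 29·1015 + 6
31: 29441 = 31·949 + 22
37: 29441 = 37·795 + 26
41: 29441 = 41·718 + 3
43: 29441 = 43·684 + 29
47: 29441 = 47·626 + 19
53: 29441 = 53·555 + 26
59: 29441 = 59·499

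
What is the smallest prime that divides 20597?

43

20597 is odd.
Digit sum 23, not divisible by 3.
Ends in 7: not divisible by 5.
7: 20597 = 7·2942 + 3
11: 20597 = 11·1872 + 5
13: 20597 = 13·1584 + 5
17: 20597 = 17·1211 + 10
19: 20597 = 19·1084 + 1
23: 20597 = 23·895 + 12
29: 20597 = 29·710 + 7
31: 20597 = 31·664 + 13
37: 20597 = 37·556 + 25
41: 20597 = 41·502 + 15
43: 20597 = 43·479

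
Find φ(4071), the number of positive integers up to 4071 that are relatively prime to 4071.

2552

Factor: 4071 = 3 · 23 · 59.
φ(4071) = (3−1) · (23−1) · (59−1) = 2 · 22 · 58 = 2552.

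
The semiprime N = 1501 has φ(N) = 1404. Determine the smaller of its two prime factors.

19

φ(n) = (p−1)(q−1) = n − (p+q) + 1, so p + q = 1501 − 1404 + 1 = 98.
p and q are the roots of t² − 98t + 1501 = 0.
Discriminant: 98² − 4·1501 = 9604 − 6004 = 3600; √3600 = 60.
q = (98 − 60)/2 = 19, p = (98 + 60)/2 = 79.
Check: 19 · 79 = 1501.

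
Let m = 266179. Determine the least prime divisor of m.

23

266179 is odd.
Digit sum 31, not divisible by 3.
Ends in 9: not divisible by 5.
7: 266179 = 7·38025 + 4
11: 266179 = 11·24198 + 1
13: 266179 = 13·20475 + 4
17: 266179 = 17·15657 + 10
19: 266179 = 19·14009 + 8
23: 266179 = 23·11573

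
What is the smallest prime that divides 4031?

4031 is odd.
Digit sum 8, not divisible by 3.
Ends in 1: not divisible by 5.
7: 4031 = 7·575 + 6
11: 4031 = 11·366 + 5
13: 4031 = 13·310 + 1
17: 4031 = 17·237 + 2
19: 4031 = 19·212 + 3
23: 4031 = 23·175 + 6
29: 4031 = 29·139

29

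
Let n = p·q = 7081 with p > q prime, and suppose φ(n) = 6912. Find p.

97

φ(n) = (p−1)(q−1) = n − (p+q) + 1, so p + q = 7081 − 6912 + 1 = 170.
p and q are the roots of t² − 170t + 7081 = 0.
Discriminant: 170² − 4·7081 = 28900 − 28324 = 576; √576 = 24.
q = (170 − 24)/2 = 73, p = (170 + 24)/2 = 97.
Check: 73 · 97 = 7081.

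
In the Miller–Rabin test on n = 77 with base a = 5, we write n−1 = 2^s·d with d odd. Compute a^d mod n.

77 − 1 = 76 = 2^2 · 19, so d = 19.
5^1 ≡ 5 (mod 77)
5^2 ≡ 5^2 = 25 ≡ 25 (mod 77)
5^4 ≡ 25^2 = 625 ≡ 9 (mod 77)
5^8 ≡ 9^2 = 81 ≡ 4 (mod 77)
5^16 ≡ 4^2 = 16 ≡ 16 (mod 77)
19 = 16 + 2 + 1 in binary powers of 2.
So 5^19 ≡ 16 · 25 · 5 ≡ 75 (mod 77).
Squaring chain: 75 → 4; never reaches −1, so base 5 is a Miller–Rabin witness that 77 is composite.

75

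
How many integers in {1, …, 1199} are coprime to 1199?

Factor: 1199 = 11 · 109.
φ(1199) = (11−1) · (109−1) = 10 · 108 = 1080.

1080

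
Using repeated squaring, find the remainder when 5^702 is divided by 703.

628

5^1 ≡ 5 (mod 703)
5^2 ≡ 5^2 = 25 ≡ 25 (mod 703)
5^4 ≡ 25^2 = 625 ≡ 625 (mod 703)
5^8 ≡ 625^2 = 390625 ≡ 460 (mod 703)
5^16 ≡ 460^2 = 211600 ≡ 700 (mod 703)
5^32 ≡ 700^2 = 490000 ≡ 9 (mod 703)
5^64 ≡ 9^2 = 81 ≡ 81 (mod 703)
5^128 ≡ 81^2 = 6561 ≡ 234 (mod 703)
5^256 ≡ 234^2 = 54756 ≡ 625 (mod 703)
5^512 ≡ 625^2 = 390625 ≡ 460 (mod 703)
702 = 512 + 128 + 32 + 16 + 8 + 4 + 2 in binary powers of 2.
So 5^702 ≡ 460 · 234 · 9 · 700 · 460 · 625 · 25 ≡ 628 (mod 703).
Since 628 ≠ 1, base 5 is a Fermat witness: 703 is composite.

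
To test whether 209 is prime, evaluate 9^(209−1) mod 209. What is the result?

47

9^1 ≡ 9 (mod 209)
9^2 ≡ 9^2 = 81 ≡ 81 (mod 209)
9^4 ≡ 81^2 = 6561 ≡ 82 (mod 209)
9^8 ≡ 82^2 = 6724 ≡ 36 (mod 209)
9^16 ≡ 36^2 = 1296 ≡ 42 (mod 209)
9^32 ≡ 42^2 = 1764 ≡ 92 (mod 209)
9^64 ≡ 92^2 = 8464 ≡ 104 (mod 209)
9^128 ≡ 104^2 = 10816 ≡ 157 (mod 209)
208 = 128 + 64 + 16 in binary powers of 2.
So 9^208 ≡ 157 · 104 · 42 ≡ 47 (mod 209).
Since 47 ≠ 1, base 9 is a Fermat witness: 209 is composite.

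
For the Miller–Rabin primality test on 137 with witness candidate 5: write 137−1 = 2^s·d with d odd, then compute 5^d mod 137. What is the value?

96

137 − 1 = 136 = 2^3 · 17, so d = 17.
5^1 ≡ 5 (mod 137)
5^2 ≡ 5^2 = 25 ≡ 25 (mod 137)
5^4 ≡ 25^2 = 625 ≡ 77 (mod 137)
5^8 ≡ 77^2 = 5929 ≡ 38 (mod 137)
5^16 ≡ 38^2 = 1444 ≡ 74 (mod 137)
17 = 16 + 1 in binary powers of 2.
So 5^17 ≡ 74 · 5 ≡ 96 (mod 137).
Squaring chain: 96 → 37 → 136; reaches −1, so base 5 does not prove 137 composite.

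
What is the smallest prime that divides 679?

7

679 is odd.
Digit sum 22, not divisible by 3.
Ends in 9: not divisible by 5.
7: 679 = 7·97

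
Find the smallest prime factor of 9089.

61

9089 is odd.
Digit sum 26, not divisible by 3.
Ends in 9: not divisible by 5.
7: 9089 = 7·1298 + 3
11: 9089 = 11·826 + 3
13: 9089 = 13·699 + 2
17: 9089 = 17·534 + 11
19: 9089 = 19·478 + 7
23: 9089 = 23·395 + 4
29: 9089 = 29·313 + 12
31: 9089 = 31·293 + 6
37: 9089 = 37·245 + 24
41: 9089 = 41·221 + 28
43: 9089 = 43·211 + 16
47: 9089 = 47·193 + 18
53: 9089 = 53·171 + 26
59: 9089 = 59·154 + 3
61: 9089 = 61·149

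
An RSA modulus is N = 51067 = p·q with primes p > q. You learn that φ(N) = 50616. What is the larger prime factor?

229

φ(n) = (p−1)(q−1) = n − (p+q) + 1, so p + q = 51067 − 50616 + 1 = 452.
p and q are the roots of t² − 452t + 51067 = 0.
Discriminant: 452² − 4·51067 = 204304 − 204268 = 36; √36 = 6.
q = (452 − 6)/2 = 223, p = (452 + 6)/2 = 229.
Check: 223 · 229 = 51067.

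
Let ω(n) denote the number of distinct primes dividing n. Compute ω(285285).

285285 = 3 · 95095
95095 = 5 · 19019
19019 = 7 · 2717
2717 = 11 · 247
247 = 13 · 19
285285 = 3 · 5 · 7 · 11 · 13 · 19, which has 6 distinct prime factors.

6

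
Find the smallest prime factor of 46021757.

46021757 is odd.
Digit sum 32, not divisible by 3.
Ends in 7: not divisible by 5.
7: 46021757 = 7·6574536 + 5
11: 46021757 = 11·4183796 + 1
13: 46021757 = 13·3540135 + 2
17: 46021757 = 17·2707162 + 3
19: 46021757 = 19·2422197 + 14
23: 46021757 = 23·2000945 + 22
29: 46021757 = 29·1586957 + 4
31: 46021757 = 31·1484572 + 25
37: 46021757 = 37·1243831 + 10
41: 46021757 = 41·1122481 + 36
43: 46021757 = 43·1070273 + 18
47: 46021757 = 47·979186 + 15
53: 46021757 = 53·868335 + 2
59: 46021757 = 59·780029 + 46
61: 46021757 = 61·754455 + 2
67: 46021757 = 67·686891 + 60
71: 46021757 = 71·648193 + 54
73: 46021757 = 73·630435 + 2
79: 46021757 = 79·582553 + 70
83: 46021757 = 83·554479

83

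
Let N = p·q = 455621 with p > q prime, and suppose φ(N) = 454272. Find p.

677

φ(n) = (p−1)(q−1) = n − (p+q) + 1, so p + q = 455621 − 454272 + 1 = 1350.
p and q are the roots of t² − 1350t + 455621 = 0.
Discriminant: 1350² − 4·455621 = 1822500 − 1822484 = 16; √16 = 4.
q = (1350 − 4)/2 = 673, p = (1350 + 4)/2 = 677.
Check: 673 · 677 = 455621.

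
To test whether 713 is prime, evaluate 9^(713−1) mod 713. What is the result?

9^1 ≡ 9 (mod 713)
9^2 ≡ 9^2 = 81 ≡ 81 (mod 713)
9^4 ≡ 81^2 = 6561 ≡ 144 (mod 713)
9^8 ≡ 144^2 = 20736 ≡ 59 (mod 713)
9^16 ≡ 59^2 = 3481 ≡ 629 (mod 713)
9^32 ≡ 629^2 = 395641 ≡ 639 (mod 713)
9^64 ≡ 639^2 = 408321 ≡ 485 (mod 713)
9^128 ≡ 485^2 = 235225 ≡ 648 (mod 713)
9^256 ≡ 648^2 = 419904 ≡ 660 (mod 713)
9^512 ≡ 660^2 = 435600 ≡ 670 (mod 713)
712 = 512 + 128 + 64 + 8 in binary powers of 2.
So 9^712 ≡ 670 · 648 · 485 · 59 ≡ 289 (mod 713).
Since 289 ≠ 1, base 9 is a Fermat witness: 713 is composite.

289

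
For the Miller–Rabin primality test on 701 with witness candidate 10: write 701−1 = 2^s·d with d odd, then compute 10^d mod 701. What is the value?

701 − 1 = 700 = 2^2 · 175, so d = 175.
10^1 ≡ 10 (mod 701)
10^2 ≡ 10^2 = 100 ≡ 100 (mod 701)
10^4 ≡ 100^2 = 10000 ≡ 186 (mod 701)
10^8 ≡ 186^2 = 34596 ≡ 247 (mod 701)
10^16 ≡ 247^2 = 61009 ≡ 22 (mod 701)
10^32 ≡ 22^2 = 484 ≡ 484 (mod 701)
10^64 ≡ 484^2 = 234256 ≡ 122 (mod 701)
10^128 ≡ 122^2 = 14884 ≡ 163 (mod 701)
175 = 128 + 32 + 8 + 4 + 2 + 1 in binary powers of 2.
So 10^175 ≡ 163 · 484 · 247 · 186 · 100 · 10 ≡ 135 (mod 701).
Squaring chain: 135 → 700; reaches −1, so base 10 does not prove 701 composite.

135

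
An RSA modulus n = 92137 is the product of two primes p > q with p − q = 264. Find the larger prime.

463

Since p = q + 264, we have 92137 = q(q + 264), so q² + 264q − 92137 = 0.
Discriminant: 264² + 4·92137 = 69696 + 368548 = 438244; √438244 = 662.
q = (−264 + 662)/2 = 199, and p = q + 264 = 463.
Check: 199 · 463 = 92137.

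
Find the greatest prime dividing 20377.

20377 = 7 · 2911
2911 = 41 · 71
71 is prime.
So 20377 = 7 · 41 · 71; the largest prime factor is 71.

71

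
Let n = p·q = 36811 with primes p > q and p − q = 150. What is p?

Since p = q + 150, we have 36811 = q(q + 150), so q² + 150q − 36811 = 0.
Discriminant: 150² + 4·36811 = 22500 + 147244 = 169744; √169744 = 412.
q = (−150 + 412)/2 = 131, and p = q + 150 = 281.
Check: 131 · 281 = 36811.

281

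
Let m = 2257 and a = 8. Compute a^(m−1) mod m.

1925

8^1 ≡ 8 (mod 2257)
8^2 ≡ 8^2 = 64 ≡ 64 (mod 2257)
8^4 ≡ 64^2 = 4096 ≡ 1839 (mod 2257)
8^8 ≡ 1839^2 = 3381921 ≡ 935 (mod 2257)
8^16 ≡ 935^2 = 874225 ≡ 766 (mod 2257)
8^32 ≡ 766^2 = 586756 ≡ 2193 (mod 2257)
8^64 ≡ 2193^2 = 4809249 ≡ 1839 (mod 2257)
8^128 ≡ 1839^2 = 3381921 ≡ 935 (mod 2257)
8^256 ≡ 935^2 = 874225 ≡ 766 (mod 2257)
8^512 ≡ 766^2 = 586756 ≡ 2193 (mod 2257)
8^1024 ≡ 2193^2 = 4809249 ≡ 1839 (mod 2257)
8^2048 ≡ 1839^2 = 3381921 ≡ 935 (mod 2257)
2256 = 2048 + 128 + 64 + 16 in binary powers of 2.
So 8^2256 ≡ 935 · 935 · 1839 · 766 ≡ 1925 (mod 2257).
Since 1925 ≠ 1, base 8 is a Fermat witness: 2257 is composite.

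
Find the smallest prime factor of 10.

2

10 is even: 2 divides it.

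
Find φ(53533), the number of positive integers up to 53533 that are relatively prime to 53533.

Factor: 53533 = 17 · 47 · 67.
φ(53533) = (17−1) · (47−1) · (67−1) = 16 · 46 · 66 = 48576.

48576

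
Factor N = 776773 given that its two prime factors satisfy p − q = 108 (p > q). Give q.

Since p = q + 108, we have 776773 = q(q + 108), so q² + 108q − 776773 = 0.
Discriminant: 108² + 4·776773 = 11664 + 3107092 = 3118756; √3118756 = 1766.
q = (−108 + 1766)/2 = 829, and p = q + 108 = 937.
Check: 829 · 937 = 776773.

829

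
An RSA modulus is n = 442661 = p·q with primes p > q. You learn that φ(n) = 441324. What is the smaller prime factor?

599

φ(n) = (p−1)(q−1) = n − (p+q) + 1, so p + q = 442661 − 441324 + 1 = 1338.
p and q are the roots of t² − 1338t + 442661 = 0.
Discriminant: 1338² − 4·442661 = 1790244 − 1770644 = 19600; √19600 = 140.
q = (1338 − 140)/2 = 599, p = (1338 + 140)/2 = 739.
Check: 599 · 739 = 442661.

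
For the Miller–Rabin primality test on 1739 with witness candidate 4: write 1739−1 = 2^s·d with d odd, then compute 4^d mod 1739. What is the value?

1283

1739 − 1 = 1738 = 2^1 · 869, so d = 869.
4^1 ≡ 4 (mod 1739)
4^2 ≡ 4^2 = 16 ≡ 16 (mod 1739)
4^4 ≡ 16^2 = 256 ≡ 256 (mod 1739)
4^8 ≡ 256^2 = 65536 ≡ 1193 (mod 1739)
4^16 ≡ 1193^2 = 1423249 ≡ 747 (mod 1739)
4^32 ≡ 747^2 = 558009 ≡ 1529 (mod 1739)
4^64 ≡ 1529^2 = 2337841 ≡ 625 (mod 1739)
4^128 ≡ 625^2 = 390625 ≡ 1089 (mod 1739)
4^256 ≡ 1089^2 = 1185921 ≡ 1662 (mod 1739)
4^512 ≡ 1662^2 = 2762244 ≡ 712 (mod 1739)
869 = 512 + 256 + 64 + 32 + 4 + 1 in binary powers of 2.
So 4^869 ≡ 712 · 1662 · 625 · 1529 · 256 · 4 ≡ 1283 (mod 1739).
Squaring chain: 1283; never reaches −1, so base 4 is a Miller–Rabin witness that 1739 is composite.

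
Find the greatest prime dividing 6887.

6887 = 71 · 97
97 is prime.
So 6887 = 71 · 97; the largest prime factor is 97.

97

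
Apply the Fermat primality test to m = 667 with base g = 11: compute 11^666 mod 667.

11^1 ≡ 11 (mod 667)
11^2 ≡ 11^2 = 121 ≡ 121 (mod 667)
11^4 ≡ 121^2 = 14641 ≡ 634 (mod 667)
11^8 ≡ 634^2 = 401956 ≡ 422 (mod 667)
11^16 ≡ 422^2 = 178084 ≡ 662 (mod 667)
11^32 ≡ 662^2 = 438244 ≡ 25 (mod 667)
11^64 ≡ 25^2 = 625 ≡ 625 (mod 667)
11^128 ≡ 625^2 = 390625 ≡ 430 (mod 667)
11^256 ≡ 430^2 = 184900 ≡ 141 (mod 667)
11^512 ≡ 141^2 = 19881 ≡ 538 (mod 667)
666 = 512 + 128 + 16 + 8 + 2 in binary powers of 2.
So 11^666 ≡ 538 · 430 · 662 · 422 · 121 ≡ 216 (mod 667).
Since 216 ≠ 1, base 11 is a Fermat witness: 667 is composite.

216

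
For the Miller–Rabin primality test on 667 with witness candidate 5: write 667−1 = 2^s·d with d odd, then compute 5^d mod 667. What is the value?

667 − 1 = 666 = 2^1 · 333, so d = 333.
5^1 ≡ 5 (mod 667)
5^2 ≡ 5^2 = 25 ≡ 25 (mod 667)
5^4 ≡ 25^2 = 625 ≡ 625 (mod 667)
5^8 ≡ 625^2 = 390625 ≡ 430 (mod 667)
5^16 ≡ 430^2 = 184900 ≡ 141 (mod 667)
5^32 ≡ 141^2 = 19881 ≡ 538 (mod 667)
5^64 ≡ 538^2 = 289444 ≡ 633 (mod 667)
5^128 ≡ 633^2 = 400689 ≡ 489 (mod 667)
5^256 ≡ 489^2 = 239121 ≡ 335 (mod 667)
333 = 256 + 64 + 8 + 4 + 1 in binary powers of 2.
So 5^333 ≡ 335 · 633 · 430 · 625 · 5 ≡ 332 (mod 667).
Squaring chain: 332; never reaches −1, so base 5 is a Miller–Rabin witness that 667 is composite.

332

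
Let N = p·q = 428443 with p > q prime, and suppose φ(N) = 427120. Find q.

563

φ(n) = (p−1)(q−1) = n − (p+q) + 1, so p + q = 428443 − 427120 + 1 = 1324.
p and q are the roots of t² − 1324t + 428443 = 0.
Discriminant: 1324² − 4·428443 = 1752976 − 1713772 = 39204; √39204 = 198.
q = (1324 − 198)/2 = 563, p = (1324 + 198)/2 = 761.
Check: 563 · 761 = 428443.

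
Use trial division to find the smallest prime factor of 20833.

83

20833 is odd.
Digit sum 16, not divisible by 3.
Ends in 3: not divisible by 5.
7: 20833 = 7·2976 + 1
11: 20833 = 11·1893 + 10
13: 20833 = 13·1602 + 7
17: 20833 = 17·1225 + 8
19: 20833 = 19·1096 + 9
23: 20833 = 23·905 + 18
29: 20833 = 29·718 + 11
31: 20833 = 31·672 + 1
37: 20833 = 37·563 + 2
41: 20833 = 41·508 + 5
43: 20833 = 43·484 + 21
47: 20833 = 47·443 + 12
53: 20833 = 53·393 + 4
59: 20833 = 59·353 + 6
61: 20833 = 61·341 + 32
67: 20833 = 67·310 + 63
71: 20833 = 71·293 + 30
73: 20833 = 73·285 + 28
79: 20833 = 79·263 + 56
83: 20833 = 83·251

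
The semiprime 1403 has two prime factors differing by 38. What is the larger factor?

61

Since p = q + 38, we have 1403 = q(q + 38), so q² + 38q − 1403 = 0.
Discriminant: 38² + 4·1403 = 1444 + 5612 = 7056; √7056 = 84.
q = (−38 + 84)/2 = 23, and p = q + 38 = 61.
Check: 23 · 61 = 1403.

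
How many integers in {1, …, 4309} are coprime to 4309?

4140

Factor: 4309 = 31 · 139.
φ(4309) = (31−1) · (139−1) = 30 · 138 = 4140.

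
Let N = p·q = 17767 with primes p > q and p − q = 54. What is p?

Since p = q + 54, we have 17767 = q(q + 54), so q² + 54q − 17767 = 0.
Discriminant: 54² + 4·17767 = 2916 + 71068 = 73984; √73984 = 272.
q = (−54 + 272)/2 = 109, and p = q + 54 = 163.
Check: 109 · 163 = 17767.

163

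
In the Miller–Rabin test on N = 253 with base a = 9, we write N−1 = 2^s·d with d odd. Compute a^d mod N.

36

253 − 1 = 252 = 2^2 · 63, so d = 63.
9^1 ≡ 9 (mod 253)
9^2 ≡ 9^2 = 81 ≡ 81 (mod 253)
9^4 ≡ 81^2 = 6561 ≡ 236 (mod 253)
9^8 ≡ 236^2 = 55696 ≡ 36 (mod 253)
9^16 ≡ 36^2 = 1296 ≡ 31 (mod 253)
9^32 ≡ 31^2 = 961 ≡ 202 (mod 253)
63 = 32 + 16 + 8 + 4 + 2 + 1 in binary powers of 2.
So 9^63 ≡ 202 · 31 · 36 · 236 · 81 · 9 ≡ 36 (mod 253).
Squaring chain: 36 → 31; never reaches −1, so base 9 is a Miller–Rabin witness that 253 is composite.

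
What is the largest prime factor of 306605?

306605 = 5 · 61321
61321 = 13 · 4717
4717 = 53 · 89
89 is prime.
So 306605 = 5 · 13 · 53 · 89; the largest prime factor is 89.

89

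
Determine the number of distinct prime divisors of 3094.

4

3094 = 2 · 1547
1547 = 7 · 221
221 = 13 · 17
3094 = 2 · 7 · 13 · 17, which has 4 distinct prime factors.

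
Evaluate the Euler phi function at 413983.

396864

Factor: 413983 = 53 · 73 · 107.
φ(413983) = (53−1) · (73−1) · (107−1) = 52 · 72 · 106 = 396864.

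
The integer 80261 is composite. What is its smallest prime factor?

83

80261 is odd.
Digit sum 17, not divisible by 3.
Ends in 1: not divisible by 5.
7: 80261 = 7·11465 + 6
11: 80261 = 11·7296 + 5
13: 80261 = 13·6173 + 12
17: 80261 = 17·4721 + 4
19: 80261 = 19·4224 + 5
23: 80261 = 23·3489 + 14
29: 80261 = 29·2767 + 18
31: 80261 = 31·2589 + 2
37: 80261 = 37·2169 + 8
41: 80261 = 41·1957 + 24
43: 80261 = 43·1866 + 23
47: 80261 = 47·1707 + 32
53: 80261 = 53·1514 + 19
59: 80261 = 59·1360 + 21
61: 80261 = 61·1315 + 46
67: 80261 = 67·1197 + 62
71: 80261 = 71·1130 + 31
73: 80261 = 73·1099 + 34
79: 80261 = 79·1015 + 76
83: 80261 = 83·967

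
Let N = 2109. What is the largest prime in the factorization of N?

2109 = 3 · 703
703 = 19 · 37
37 is prime.
So 2109 = 3 · 19 · 37; the largest prime factor is 37.

37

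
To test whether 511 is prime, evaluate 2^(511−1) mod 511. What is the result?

64

2^1 ≡ 2 (mod 511)
2^2 ≡ 2^2 = 4 ≡ 4 (mod 511)
2^4 ≡ 4^2 = 16 ≡ 16 (mod 511)
2^8 ≡ 16^2 = 256 ≡ 256 (mod 511)
2^16 ≡ 256^2 = 65536 ≡ 128 (mod 511)
2^32 ≡ 128^2 = 16384 ≡ 32 (mod 511)
2^64 ≡ 32^2 = 1024 ≡ 2 (mod 511)
2^128 ≡ 2^2 = 4 ≡ 4 (mod 511)
2^256 ≡ 4^2 = 16 ≡ 16 (mod 511)
510 = 256 + 128 + 64 + 32 + 16 + 8 + 4 + 2 in binary powers of 2.
So 2^510 ≡ 16 · 4 · 2 · 32 · 128 · 256 · 16 · 4 ≡ 64 (mod 511).
Since 64 ≠ 1, base 2 is a Fermat witness: 511 is composite.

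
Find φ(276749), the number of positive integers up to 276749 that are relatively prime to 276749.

248400

Factor: 276749 = 11 · 139 · 181.
φ(276749) = (11−1) · (139−1) · (181−1) = 10 · 138 · 180 = 248400.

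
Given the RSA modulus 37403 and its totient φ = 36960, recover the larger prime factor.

φ(n) = (p−1)(q−1) = n − (p+q) + 1, so p + q = 37403 − 36960 + 1 = 444.
p and q are the roots of t² − 444t + 37403 = 0.
Discriminant: 444² − 4·37403 = 197136 − 149612 = 47524; √47524 = 218.
q = (444 − 218)/2 = 113, p = (444 + 218)/2 = 331.
Check: 113 · 331 = 37403.

331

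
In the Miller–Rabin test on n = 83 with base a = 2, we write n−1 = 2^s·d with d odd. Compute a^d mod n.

83 − 1 = 82 = 2^1 · 41, so d = 41.
2^1 ≡ 2 (mod 83)
2^2 ≡ 2^2 = 4 ≡ 4 (mod 83)
2^4 ≡ 4^2 = 16 ≡ 16 (mod 83)
2^8 ≡ 16^2 = 256 ≡ 7 (mod 83)
2^16 ≡ 7^2 = 49 ≡ 49 (mod 83)
2^32 ≡ 49^2 = 2401 ≡ 77 (mod 83)
41 = 32 + 8 + 1 in binary powers of 2.
So 2^41 ≡ 77 · 7 · 2 ≡ 82 (mod 83).
Since 2^d ≡ 82 (mod 83), base 2 does not prove 83 composite.

82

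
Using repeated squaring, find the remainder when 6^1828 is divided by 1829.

6^1 ≡ 6 (mod 1829)
6^2 ≡ 6^2 = 36 ≡ 36 (mod 1829)
6^4 ≡ 36^2 = 1296 ≡ 1296 (mod 1829)
6^8 ≡ 1296^2 = 1679616 ≡ 594 (mod 1829)
6^16 ≡ 594^2 = 352836 ≡ 1668 (mod 1829)
6^32 ≡ 1668^2 = 2782224 ≡ 315 (mod 1829)
6^64 ≡ 315^2 = 99225 ≡ 459 (mod 1829)
6^128 ≡ 459^2 = 210681 ≡ 346 (mod 1829)
6^256 ≡ 346^2 = 119716 ≡ 831 (mod 1829)
6^512 ≡ 831^2 = 690561 ≡ 1028 (mod 1829)
6^1024 ≡ 1028^2 = 1056784 ≡ 1451 (mod 1829)
1828 = 1024 + 512 + 256 + 32 + 4 in binary powers of 2.
So 6^1828 ≡ 1451 · 1028 · 831 · 315 · 1296 ≡ 1823 (mod 1829).
Since 1823 ≠ 1, base 6 is a Fermat witness: 1829 is composite.

1823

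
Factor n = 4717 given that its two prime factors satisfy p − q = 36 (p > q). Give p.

Since p = q + 36, we have 4717 = q(q + 36), so q² + 36q − 4717 = 0.
Discriminant: 36² + 4·4717 = 1296 + 18868 = 20164; √20164 = 142.
q = (−36 + 142)/2 = 53, and p = q + 36 = 89.
Check: 53 · 89 = 4717.

89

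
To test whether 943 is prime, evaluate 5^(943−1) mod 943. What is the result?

5^1 ≡ 5 (mod 943)
5^2 ≡ 5^2 = 25 ≡ 25 (mod 943)
5^4 ≡ 25^2 = 625 ≡ 625 (mod 943)
5^8 ≡ 625^2 = 390625 ≡ 223 (mod 943)
5^16 ≡ 223^2 = 49729 ≡ 693 (mod 943)
5^32 ≡ 693^2 = 480249 ≡ 262 (mod 943)
5^64 ≡ 262^2 = 68644 ≡ 748 (mod 943)
5^128 ≡ 748^2 = 559504 ≡ 305 (mod 943)
5^256 ≡ 305^2 = 93025 ≡ 611 (mod 943)
5^512 ≡ 611^2 = 373321 ≡ 836 (mod 943)
942 = 512 + 256 + 128 + 32 + 8 + 4 + 2 in binary powers of 2.
So 5^942 ≡ 836 · 611 · 305 · 262 · 223 · 625 · 25 ≡ 558 (mod 943).
Since 558 ≠ 1, base 5 is a Fermat witness: 943 is composite.

558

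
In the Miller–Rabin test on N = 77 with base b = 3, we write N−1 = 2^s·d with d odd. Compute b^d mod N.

59

77 − 1 = 76 = 2^2 · 19, so d = 19.
3^1 ≡ 3 (mod 77)
3^2 ≡ 3^2 = 9 ≡ 9 (mod 77)
3^4 ≡ 9^2 = 81 ≡ 4 (mod 77)
3^8 ≡ 4^2 = 16 ≡ 16 (mod 77)
3^16 ≡ 16^2 = 256 ≡ 25 (mod 77)
19 = 16 + 2 + 1 in binary powers of 2.
So 3^19 ≡ 25 · 9 · 3 ≡ 59 (mod 77).
Squaring chain: 59 → 16; never reaches −1, so base 3 is a Miller–Rabin witness that 77 is composite.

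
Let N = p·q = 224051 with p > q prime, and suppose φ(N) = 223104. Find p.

φ(n) = (p−1)(q−1) = n − (p+q) + 1, so p + q = 224051 − 223104 + 1 = 948.
p and q are the roots of t² − 948t + 224051 = 0.
Discriminant: 948² − 4·224051 = 898704 − 896204 = 2500; √2500 = 50.
q = (948 − 50)/2 = 449, p = (948 + 50)/2 = 499.
Check: 449 · 499 = 224051.

499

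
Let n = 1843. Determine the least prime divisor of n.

1843 is odd.
Digit sum 16, not divisible by 3.
Ends in 3: not divisible by 5.
7: 1843 = 7·263 + 2
11: 1843 = 11·167 + 6
13: 1843 = 13·141 + 10
17: 1843 = 17·108 + 7
19: 1843 = 19·97

19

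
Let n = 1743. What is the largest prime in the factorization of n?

1743 = 3 · 581
581 = 7 · 83
83 is prime.
So 1743 = 3 · 7 · 83; the largest prime factor is 83.

83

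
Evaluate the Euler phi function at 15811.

Factor: 15811 = 97 · 163.
φ(15811) = (97−1) · (163−1) = 96 · 162 = 15552.

15552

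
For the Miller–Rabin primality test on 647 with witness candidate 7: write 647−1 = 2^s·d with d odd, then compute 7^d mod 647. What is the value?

1

647 − 1 = 646 = 2^1 · 323, so d = 323.
7^1 ≡ 7 (mod 647)
7^2 ≡ 7^2 = 49 ≡ 49 (mod 647)
7^4 ≡ 49^2 = 2401 ≡ 460 (mod 647)
7^8 ≡ 460^2 = 211600 ≡ 31 (mod 647)
7^16 ≡ 31^2 = 961 ≡ 314 (mod 647)
7^32 ≡ 314^2 = 98596 ≡ 252 (mod 647)
7^64 ≡ 252^2 = 63504 ≡ 98 (mod 647)
7^128 ≡ 98^2 = 9604 ≡ 546 (mod 647)
7^256 ≡ 546^2 = 298116 ≡ 496 (mod 647)
323 = 256 + 64 + 2 + 1 in binary powers of 2.
So 7^323 ≡ 496 · 98 · 49 · 7 ≡ 1 (mod 647).
Since 7^d ≡ 1 (mod 647), base 7 does not prove 647 composite.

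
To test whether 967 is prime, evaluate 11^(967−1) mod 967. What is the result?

11^1 ≡ 11 (mod 967)
11^2 ≡ 11^2 = 121 ≡ 121 (mod 967)
11^4 ≡ 121^2 = 14641 ≡ 136 (mod 967)
11^8 ≡ 136^2 = 18496 ≡ 123 (mod 967)
11^16 ≡ 123^2 = 15129 ≡ 624 (mod 967)
11^32 ≡ 624^2 = 389376 ≡ 642 (mod 967)
11^64 ≡ 642^2 = 412164 ≡ 222 (mod 967)
11^128 ≡ 222^2 = 49284 ≡ 934 (mod 967)
11^256 ≡ 934^2 = 872356 ≡ 122 (mod 967)
11^512 ≡ 122^2 = 14884 ≡ 379 (mod 967)
966 = 512 + 256 + 128 + 64 + 4 + 2 in binary powers of 2.
So 11^966 ≡ 379 · 122 · 934 · 222 · 136 · 121 ≡ 1 (mod 967).
Since the result is 1, base 11 gives no evidence that 967 is composite.

1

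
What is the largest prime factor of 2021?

47

2021 = 43 · 47
47 is prime.
So 2021 = 43 · 47; the largest prime factor is 47.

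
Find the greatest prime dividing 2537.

59

2537 = 43 · 59
59 is prime.
So 2537 = 43 · 59; the largest prime factor is 59.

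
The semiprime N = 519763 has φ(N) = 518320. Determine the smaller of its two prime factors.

683

φ(n) = (p−1)(q−1) = n − (p+q) + 1, so p + q = 519763 − 518320 + 1 = 1444.
p and q are the roots of t² − 1444t + 519763 = 0.
Discriminant: 1444² − 4·519763 = 2085136 − 2079052 = 6084; √6084 = 78.
q = (1444 − 78)/2 = 683, p = (1444 + 78)/2 = 761.
Check: 683 · 761 = 519763.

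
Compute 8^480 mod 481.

1

8^1 ≡ 8 (mod 481)
8^2 ≡ 8^2 = 64 ≡ 64 (mod 481)
8^4 ≡ 64^2 = 4096 ≡ 248 (mod 481)
8^8 ≡ 248^2 = 61504 ≡ 417 (mod 481)
8^16 ≡ 417^2 = 173889 ≡ 248 (mod 481)
8^32 ≡ 248^2 = 61504 ≡ 417 (mod 481)
8^64 ≡ 417^2 = 173889 ≡ 248 (mod 481)
8^128 ≡ 248^2 = 61504 ≡ 417 (mod 481)
8^256 ≡ 417^2 = 173889 ≡ 248 (mod 481)
480 = 256 + 128 + 64 + 32 in binary powers of 2.
So 8^480 ≡ 248 · 417 · 248 · 417 ≡ 1 (mod 481).
Since the result is 1, base 8 gives no evidence that 481 is composite.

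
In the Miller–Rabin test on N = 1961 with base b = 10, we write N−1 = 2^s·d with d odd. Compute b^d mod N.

1961 − 1 = 1960 = 2^3 · 245, so d = 245.
10^1 ≡ 10 (mod 1961)
10^2 ≡ 10^2 = 100 ≡ 100 (mod 1961)
10^4 ≡ 100^2 = 10000 ≡ 195 (mod 1961)
10^8 ≡ 195^2 = 38025 ≡ 766 (mod 1961)
10^16 ≡ 766^2 = 586756 ≡ 417 (mod 1961)
10^32 ≡ 417^2 = 173889 ≡ 1321 (mod 1961)
10^64 ≡ 1321^2 = 1745041 ≡ 1712 (mod 1961)
10^128 ≡ 1712^2 = 2930944 ≡ 1210 (mod 1961)
245 = 128 + 64 + 32 + 16 + 4 + 1 in binary powers of 2.
So 10^245 ≡ 1210 · 1712 · 1321 · 417 · 195 · 10 ≡ 1210 (mod 1961).
Squaring chain: 1210 → 1194 → 1950; never reaches −1, so base 10 is a Miller–Rabin witness that 1961 is composite.

1210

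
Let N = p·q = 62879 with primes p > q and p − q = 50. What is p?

Since p = q + 50, we have 62879 = q(q + 50), so q² + 50q − 62879 = 0.
Discriminant: 50² + 4·62879 = 2500 + 251516 = 254016; √254016 = 504.
q = (−50 + 504)/2 = 227, and p = q + 50 = 277.
Check: 227 · 277 = 62879.

277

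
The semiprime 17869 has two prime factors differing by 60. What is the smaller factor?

Since p = q + 60, we have 17869 = q(q + 60), so q² + 60q − 17869 = 0.
Discriminant: 60² + 4·17869 = 3600 + 71476 = 75076; √75076 = 274.
q = (−60 + 274)/2 = 107, and p = q + 60 = 167.
Check: 107 · 167 = 17869.

107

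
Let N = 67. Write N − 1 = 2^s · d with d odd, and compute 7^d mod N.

66

67 − 1 = 66 = 2^1 · 33, so d = 33.
7^1 ≡ 7 (mod 67)
7^2 ≡ 7^2 = 49 ≡ 49 (mod 67)
7^4 ≡ 49^2 = 2401 ≡ 56 (mod 67)
7^8 ≡ 56^2 = 3136 ≡ 54 (mod 67)
7^16 ≡ 54^2 = 2916 ≡ 35 (mod 67)
7^32 ≡ 35^2 = 1225 ≡ 19 (mod 67)
33 = 32 + 1 in binary powers of 2.
So 7^33 ≡ 19 · 7 ≡ 66 (mod 67).
Since 7^d ≡ 66 (mod 67), base 7 does not prove 67 composite.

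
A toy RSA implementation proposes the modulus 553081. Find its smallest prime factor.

23

553081 is odd.
Digit sum 22, not divisible by 3.
Ends in 1: not divisible by 5.
7: 553081 = 7·79011 + 4
11: 553081 = 11·50280 + 1
13: 553081 = 13·42544 + 9
17: 553081 = 17·32534 + 3
19: 553081 = 19·29109 + 10
23: 553081 = 23·24047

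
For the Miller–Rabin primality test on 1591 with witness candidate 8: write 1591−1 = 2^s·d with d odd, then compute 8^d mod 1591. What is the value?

1591 − 1 = 1590 = 2^1 · 795, so d = 795.
8^1 ≡ 8 (mod 1591)
8^2 ≡ 8^2 = 64 ≡ 64 (mod 1591)
8^4 ≡ 64^2 = 4096 ≡ 914 (mod 1591)
8^8 ≡ 914^2 = 835396 ≡ 121 (mod 1591)
8^16 ≡ 121^2 = 14641 ≡ 322 (mod 1591)
8^32 ≡ 322^2 = 103684 ≡ 269 (mod 1591)
8^64 ≡ 269^2 = 72361 ≡ 766 (mod 1591)
8^128 ≡ 766^2 = 586756 ≡ 1268 (mod 1591)
8^256 ≡ 1268^2 = 1607824 ≡ 914 (mod 1591)
8^512 ≡ 914^2 = 835396 ≡ 121 (mod 1591)
795 = 512 + 256 + 16 + 8 + 2 + 1 in binary powers of 2.
So 8^795 ≡ 121 · 914 · 322 · 121 · 64 · 8 ≡ 290 (mod 1591).
Squaring chain: 290; never reaches −1, so base 8 is a Miller–Rabin witness that 1591 is composite.

290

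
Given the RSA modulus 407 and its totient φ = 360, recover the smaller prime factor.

φ(n) = (p−1)(q−1) = n − (p+q) + 1, so p + q = 407 − 360 + 1 = 48.
p and q are the roots of t² − 48t + 407 = 0.
Discriminant: 48² − 4·407 = 2304 − 1628 = 676; √676 = 26.
q = (48 − 26)/2 = 11, p = (48 + 26)/2 = 37.
Check: 11 · 37 = 407.

11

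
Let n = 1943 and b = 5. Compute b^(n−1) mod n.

1354

5^1 ≡ 5 (mod 1943)
5^2 ≡ 5^2 = 25 ≡ 25 (mod 1943)
5^4 ≡ 25^2 = 625 ≡ 625 (mod 1943)
5^8 ≡ 625^2 = 390625 ≡ 82 (mod 1943)
5^16 ≡ 82^2 = 6724 ≡ 895 (mod 1943)
5^32 ≡ 895^2 = 801025 ≡ 509 (mod 1943)
5^64 ≡ 509^2 = 259081 ≡ 662 (mod 1943)
5^128 ≡ 662^2 = 438244 ≡ 1069 (mod 1943)
5^256 ≡ 1069^2 = 1142761 ≡ 277 (mod 1943)
5^512 ≡ 277^2 = 76729 ≡ 952 (mod 1943)
5^1024 ≡ 952^2 = 906304 ≡ 866 (mod 1943)
1942 = 1024 + 512 + 256 + 128 + 16 + 4 + 2 in binary powers of 2.
So 5^1942 ≡ 866 · 952 · 277 · 1069 · 895 · 625 · 25 ≡ 1354 (mod 1943).
Since 1354 ≠ 1, base 5 is a Fermat witness: 1943 is composite.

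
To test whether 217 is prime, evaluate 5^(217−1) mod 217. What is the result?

1

5^1 ≡ 5 (mod 217)
5^2 ≡ 5^2 = 25 ≡ 25 (mod 217)
5^4 ≡ 25^2 = 625 ≡ 191 (mod 217)
5^8 ≡ 191^2 = 36481 ≡ 25 (mod 217)
5^16 ≡ 25^2 = 625 ≡ 191 (mod 217)
5^32 ≡ 191^2 = 36481 ≡ 25 (mod 217)
5^64 ≡ 25^2 = 625 ≡ 191 (mod 217)
5^128 ≡ 191^2 = 36481 ≡ 25 (mod 217)
216 = 128 + 64 + 16 + 8 in binary powers of 2.
So 5^216 ≡ 25 · 191 · 191 · 25 ≡ 1 (mod 217).
Since the result is 1, base 5 gives no evidence that 217 is composite.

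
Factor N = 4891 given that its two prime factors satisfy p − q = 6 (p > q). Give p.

Since p = q + 6, we have 4891 = q(q + 6), so q² + 6q − 4891 = 0.
Discriminant: 6² + 4·4891 = 36 + 19564 = 19600; √19600 = 140.
q = (−6 + 140)/2 = 67, and p = q + 6 = 73.
Check: 67 · 73 = 4891.

73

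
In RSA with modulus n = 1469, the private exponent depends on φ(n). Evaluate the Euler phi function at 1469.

Factor: 1469 = 13 · 113.
φ(1469) = (13−1) · (113−1) = 12 · 112 = 1344.

1344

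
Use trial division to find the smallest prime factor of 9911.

11

9911 is odd.
Digit sum 20, not divisible by 3.
Ends in 1: not divisible by 5.
7: 9911 = 7·1415 + 6
11: 9911 = 11·901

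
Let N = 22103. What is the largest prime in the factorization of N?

22103 = 23 · 961
961 = 31 · 31
31 = 31 · 1
So 22103 = 23 · 31^2; the largest prime factor is 31.

31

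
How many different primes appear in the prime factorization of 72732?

5

72732 = 2^2 · 18183
18183 = 3 · 6061
6061 = 11 · 551
551 = 19 · 29
72732 = 2^2 · 3 · 11 · 19 · 29, which has 5 distinct prime factors.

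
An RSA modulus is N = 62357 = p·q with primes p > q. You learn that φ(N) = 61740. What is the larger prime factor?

φ(n) = (p−1)(q−1) = n − (p+q) + 1, so p + q = 62357 − 61740 + 1 = 618.
p and q are the roots of t² − 618t + 62357 = 0.
Discriminant: 618² − 4·62357 = 381924 − 249428 = 132496; √132496 = 364.
q = (618 − 364)/2 = 127, p = (618 + 364)/2 = 491.
Check: 127 · 491 = 62357.

491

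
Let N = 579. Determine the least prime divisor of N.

579 is odd.
Digit sum 21, divisible by 3.

3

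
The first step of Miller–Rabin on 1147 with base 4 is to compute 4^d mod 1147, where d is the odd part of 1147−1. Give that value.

1147 − 1 = 1146 = 2^1 · 573, so d = 573.
4^1 ≡ 4 (mod 1147)
4^2 ≡ 4^2 = 16 ≡ 16 (mod 1147)
4^4 ≡ 16^2 = 256 ≡ 256 (mod 1147)
4^8 ≡ 256^2 = 65536 ≡ 157 (mod 1147)
4^16 ≡ 157^2 = 24649 ≡ 562 (mod 1147)
4^32 ≡ 562^2 = 315844 ≡ 419 (mod 1147)
4^64 ≡ 419^2 = 175561 ≡ 70 (mod 1147)
4^128 ≡ 70^2 = 4900 ≡ 312 (mod 1147)
4^256 ≡ 312^2 = 97344 ≡ 996 (mod 1147)
4^512 ≡ 996^2 = 992016 ≡ 1008 (mod 1147)
573 = 512 + 32 + 16 + 8 + 4 + 1 in binary powers of 2.
So 4^573 ≡ 1008 · 419 · 562 · 157 · 256 · 4 ≡ 529 (mod 1147).
Squaring chain: 529; never reaches −1, so base 4 is a Miller–Rabin witness that 1147 is composite.

529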